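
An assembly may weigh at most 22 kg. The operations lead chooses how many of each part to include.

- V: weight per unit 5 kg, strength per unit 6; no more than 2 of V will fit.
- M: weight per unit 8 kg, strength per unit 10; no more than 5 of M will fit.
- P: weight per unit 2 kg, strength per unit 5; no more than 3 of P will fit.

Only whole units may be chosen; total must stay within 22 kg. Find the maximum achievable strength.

This is a bounded integer knapsack.
P has the best ratio (5/2); taking only P gives at most 3×5 = 15 (stopped by the supply cap of 3).
Mixing does better — 2×M and 3×P: weight 22 ≤ 22, strength 2·10 + 3·5 = 35.

35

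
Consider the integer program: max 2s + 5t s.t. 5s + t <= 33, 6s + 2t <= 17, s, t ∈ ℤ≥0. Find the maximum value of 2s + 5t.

40

The continuous relaxation peaks at (0, 8.5) with value 42.50; rounding to a feasible lattice point costs some objective.
(s,t)=(0,8): 5·0+1·8=8≤33, 6·0+2·8=16≤17, objective 40.
(s,t)=(0,7): 5·0+1·7=7≤33, 6·0+2·7=14≤17, objective 35.
No feasible integer point exceeds 40.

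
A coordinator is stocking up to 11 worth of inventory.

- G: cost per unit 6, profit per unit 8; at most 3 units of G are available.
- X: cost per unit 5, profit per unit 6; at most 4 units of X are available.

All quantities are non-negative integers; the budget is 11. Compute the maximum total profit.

14

This is a bounded integer knapsack.
2×X: cost 10 ≤ 11, profit 2·6 = 12.
1×G and 1×X: cost 11 ≤ 11, profit 1·8 + 1·6 = 14.
Best is 14.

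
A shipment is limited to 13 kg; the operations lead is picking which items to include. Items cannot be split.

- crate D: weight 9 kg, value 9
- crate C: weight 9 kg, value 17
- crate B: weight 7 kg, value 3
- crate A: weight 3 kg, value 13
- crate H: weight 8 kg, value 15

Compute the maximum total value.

30

crate A + crate H: weight 3 + 8 = 11 ≤ 13, value 13 + 15 = 28.
crate C + crate A: weight 9 + 3 = 12 ≤ 13, value 17 + 13 = 30.
crate D + crate A: weight 9 + 3 = 12 ≤ 13, value 9 + 13 = 22.
Best is crate C and crate A with total value 30.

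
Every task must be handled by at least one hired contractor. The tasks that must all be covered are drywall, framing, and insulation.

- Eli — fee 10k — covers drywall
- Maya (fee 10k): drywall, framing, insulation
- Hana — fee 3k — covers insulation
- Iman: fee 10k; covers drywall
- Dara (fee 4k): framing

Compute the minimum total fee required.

10

The greedy cost-per-new-task heuristic would pick Hana, Dara, and Eli for 17, but a cheaper cover exists.
Maya alone covers drywall, framing, insulation — every task.
Total fee: 10.
No cover costs less than 10.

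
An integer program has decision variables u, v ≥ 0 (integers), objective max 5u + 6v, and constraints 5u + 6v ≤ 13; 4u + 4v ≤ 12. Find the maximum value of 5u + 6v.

12

The continuous relaxation peaks at (2.6, 0) with value 13.00; rounding to a feasible lattice point costs some objective.
(u,v)=(0,2) is feasible, giving 12.
(u,v)=(1,1) is feasible, giving 11.
No feasible integer point exceeds 12.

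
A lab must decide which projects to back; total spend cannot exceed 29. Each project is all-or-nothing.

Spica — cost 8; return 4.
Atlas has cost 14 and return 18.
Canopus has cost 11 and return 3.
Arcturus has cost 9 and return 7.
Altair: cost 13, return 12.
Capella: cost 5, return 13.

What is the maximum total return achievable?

Allowing fractional choices, the relaxed optimum would be about 40.2, but projects are indivisible.
Atlas + Arcturus + Capella: cost 14 + 9 + 5 = 28 ≤ 29, return 18 + 7 + 13 = 38.
Arcturus + Altair + Capella: cost 9 + 13 + 5 = 27 ≤ 29, return 7 + 12 + 13 = 32.
Spica + Atlas + Capella: cost 8 + 14 + 5 = 27 ≤ 29, return 4 + 18 + 13 = 35.
Best is Atlas, Arcturus, and Capella with total return 38.

38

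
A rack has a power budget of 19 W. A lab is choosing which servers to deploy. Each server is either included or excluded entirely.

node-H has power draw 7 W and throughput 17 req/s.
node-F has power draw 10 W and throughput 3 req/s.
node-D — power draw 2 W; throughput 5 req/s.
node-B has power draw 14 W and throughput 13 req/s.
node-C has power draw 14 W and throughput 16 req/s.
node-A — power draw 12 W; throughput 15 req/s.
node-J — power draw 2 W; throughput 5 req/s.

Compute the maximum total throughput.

32

Treat it as a binary knapsack problem.
Allowing fractional choices, the relaxed optimum would be about 37.0, but servers are indivisible.
node-H + node-D + node-J: power draw 7 + 2 + 2 = 11 ≤ 19, throughput 17 + 5 + 5 = 27.
node-H + node-A: power draw 7 + 12 = 19 ≤ 19, throughput 17 + 15 = 32.
Best is node-H and node-A with total throughput 32.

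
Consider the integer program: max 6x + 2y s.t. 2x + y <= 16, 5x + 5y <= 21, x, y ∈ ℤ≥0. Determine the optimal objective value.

24

Relaxing integrality, the LP optimum is 25.20 at (x,y) = (4.2, 0), which is not an integer point.
(x,y)=(4,0) is feasible, giving 24.
(x,y)=(3,1) is feasible, giving 20.
(x,y)=(3,0) is feasible, giving 18.
Maximum is 24 at (x,y)=(4,0).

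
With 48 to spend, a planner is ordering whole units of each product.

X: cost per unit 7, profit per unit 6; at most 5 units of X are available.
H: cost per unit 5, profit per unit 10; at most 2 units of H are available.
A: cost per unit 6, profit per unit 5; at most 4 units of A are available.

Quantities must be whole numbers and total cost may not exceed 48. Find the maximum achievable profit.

H has the best ratio (10/5); taking only H gives at most 2×10 = 20 (stopped by the supply cap of 2).
Mixing does better — 2×X, 2×H, and 4×A: cost 48 ≤ 48, profit 2·6 + 2·10 + 4·5 = 52.

52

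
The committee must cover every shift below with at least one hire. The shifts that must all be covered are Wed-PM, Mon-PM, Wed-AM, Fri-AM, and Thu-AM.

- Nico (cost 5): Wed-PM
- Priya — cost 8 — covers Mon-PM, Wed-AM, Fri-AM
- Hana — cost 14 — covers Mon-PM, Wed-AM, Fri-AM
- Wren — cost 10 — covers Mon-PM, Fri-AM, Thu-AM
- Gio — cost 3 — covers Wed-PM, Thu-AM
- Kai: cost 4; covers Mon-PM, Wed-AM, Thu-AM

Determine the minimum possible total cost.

11

The greedy cost-per-new-shift heuristic would pick Kai, Gio, and Priya for 15, but a cheaper cover exists.
Choose Priya and Gio: together they cover Wed-PM, Mon-PM, Wed-AM, Fri-AM, Thu-AM — every shift.
Total cost: 8 + 3 = 11.
No cover costs less than 11.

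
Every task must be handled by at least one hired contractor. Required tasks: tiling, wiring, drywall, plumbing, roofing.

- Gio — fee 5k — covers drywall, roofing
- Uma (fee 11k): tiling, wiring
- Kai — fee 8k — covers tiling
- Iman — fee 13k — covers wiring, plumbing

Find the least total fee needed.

The greedy cost-per-new-task heuristic would pick Gio, Uma, and Iman for 29, but a cheaper cover exists.
Choose Gio, Kai, and Iman: together they cover tiling, wiring, drywall, plumbing, roofing — every task.
Total fee: 5 + 8 + 13 = 26.
No cover costs less than 26.

26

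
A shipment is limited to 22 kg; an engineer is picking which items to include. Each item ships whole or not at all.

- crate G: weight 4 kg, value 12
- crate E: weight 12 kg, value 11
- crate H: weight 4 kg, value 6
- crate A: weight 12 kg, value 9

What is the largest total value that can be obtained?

29

This is an integer program with binary decision variables.
Allowing fractional choices, the relaxed optimum would be about 30.5, but items are indivisible.
crate G + crate E + crate H: weight 4 + 12 + 4 = 20 ≤ 22, value 12 + 11 + 6 = 29.
crate G + crate E: weight 4 + 12 = 16 ≤ 22, value 12 + 11 = 23.
crate G + crate H + crate A: weight 4 + 4 + 12 = 20 ≤ 22, value 12 + 6 + 9 = 27.
Best is crate G, crate E, and crate H with total value 29.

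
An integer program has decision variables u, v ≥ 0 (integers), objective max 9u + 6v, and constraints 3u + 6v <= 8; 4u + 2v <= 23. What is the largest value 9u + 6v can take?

The continuous relaxation peaks at (2.67, 0) with value 24.00; rounding to a feasible lattice point costs some objective.
(u,v)=(2,0): 3·2+6·0=6≤8, 4·2+2·0=8≤23, objective 18.
(u,v)=(1,0): 3·1+6·0=3≤8, 4·1+2·0=4≤23, objective 9.
Maximum is 18 at (u,v)=(2,0).

18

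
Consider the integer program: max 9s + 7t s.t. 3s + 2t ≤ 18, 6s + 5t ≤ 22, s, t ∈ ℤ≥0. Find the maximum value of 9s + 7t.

Relaxing integrality, the LP optimum is 33.00 at (s,t) = (3.67, 0), which is not an integer point.
(s,t)=(2,2): 3·2+2·2=10≤18, 6·2+5·2=22≤22, objective 32.
(s,t)=(1,3): 3·1+2·3=9≤18, 6·1+5·3=21≤22, objective 30.
(s,t)=(3,0): 3·3+2·0=9≤18, 6·3+5·0=18≤22, objective 27.
(s,t)=(2,1): 3·2+2·1=8≤18, 6·2+5·1=17≤22, objective 25.
Maximum is 32 at (s,t)=(2,2).

32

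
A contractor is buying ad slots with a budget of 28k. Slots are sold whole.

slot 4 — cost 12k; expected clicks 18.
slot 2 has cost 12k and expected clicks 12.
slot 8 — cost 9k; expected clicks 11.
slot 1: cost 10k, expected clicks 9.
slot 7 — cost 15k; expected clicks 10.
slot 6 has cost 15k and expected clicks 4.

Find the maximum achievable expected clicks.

30

slot 4 + slot 8: cost 12 + 9 = 21 ≤ 28, expected clicks 18 + 11 = 29.
slot 4 + slot 2: cost 12 + 12 = 24 ≤ 28, expected clicks 18 + 12 = 30.
Best is slot 4 and slot 2 with total expected clicks 30.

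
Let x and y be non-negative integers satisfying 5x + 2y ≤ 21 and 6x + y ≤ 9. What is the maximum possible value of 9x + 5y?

(x,y)=(0,9): 5·0+2·9=18≤21, 6·0+1·9=9≤9, objective 45.
(x,y)=(0,8): 5·0+2·8=16≤21, 6·0+1·8=8≤9, objective 40.
No feasible integer point exceeds 45.

45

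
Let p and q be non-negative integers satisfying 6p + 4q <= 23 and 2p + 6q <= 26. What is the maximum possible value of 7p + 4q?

Relaxing integrality, the LP optimum is 26.83 at (p,q) = (3.83, 0), which is not an integer point.
(p,q)=(3,1): 6·3+4·1=22≤23, 2·3+6·1=12≤26, objective 25.
(p,q)=(2,2): 6·2+4·2=20≤23, 2·2+6·2=16≤26, objective 22.
(p,q)=(3,0): 6·3+4·0=18≤23, 2·3+6·0=6≤26, objective 21.
(p,q)=(2,1): 6·2+4·1=16≤23, 2·2+6·1=10≤26, objective 18.
Maximum is 25 at (p,q)=(3,1).

25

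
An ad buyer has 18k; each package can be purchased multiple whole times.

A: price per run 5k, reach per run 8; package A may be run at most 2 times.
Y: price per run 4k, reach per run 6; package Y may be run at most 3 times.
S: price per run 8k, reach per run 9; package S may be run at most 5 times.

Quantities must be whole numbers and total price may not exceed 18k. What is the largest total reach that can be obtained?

This is a bounded integer knapsack.
1×A and 3×Y: price 17 ≤ 18, reach 1·8 + 3·6 = 26.
2×A and 2×Y: price 18 ≤ 18, reach 2·8 + 2·6 = 28.
Best is 28.

28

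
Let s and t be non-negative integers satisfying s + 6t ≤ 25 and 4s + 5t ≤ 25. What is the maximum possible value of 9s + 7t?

54

The continuous relaxation peaks at (6.25, 0) with value 56.25; rounding to a feasible lattice point costs some objective.
(s,t)=(6,0): 1·6+6·0=6≤25, 4·6+5·0=24≤25, objective 54.
(s,t)=(5,1): 1·5+6·1=11≤25, 4·5+5·1=25≤25, objective 52.
The best lattice point is (6,0), giving 54.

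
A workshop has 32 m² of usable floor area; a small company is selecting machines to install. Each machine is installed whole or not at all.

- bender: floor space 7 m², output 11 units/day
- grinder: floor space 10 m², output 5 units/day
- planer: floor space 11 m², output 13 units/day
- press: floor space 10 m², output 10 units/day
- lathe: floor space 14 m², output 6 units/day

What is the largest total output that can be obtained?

Allowing fractional choices, the relaxed optimum would be about 36.0, but machines are indivisible.
bender + planer + press: floor space 7 + 11 + 10 = 28 ≤ 32, output 11 + 13 + 10 = 34.
bender + grinder + planer: floor space 7 + 10 + 11 = 28 ≤ 32, output 11 + 5 + 13 = 29.
bender + planer + lathe: floor space 7 + 11 + 14 = 32 ≤ 32, output 11 + 13 + 6 = 30.
Best is bender, planer, and press with total output 34.

34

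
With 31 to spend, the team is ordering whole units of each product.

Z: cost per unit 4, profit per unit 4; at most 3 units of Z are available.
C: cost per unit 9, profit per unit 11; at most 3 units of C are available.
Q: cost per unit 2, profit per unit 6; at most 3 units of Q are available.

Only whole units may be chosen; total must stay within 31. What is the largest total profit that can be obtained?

1×Z, 2×C, and 3×Q: cost 28 ≤ 31, profit 1·4 + 2·11 + 3·6 = 44.
3×C and 2×Q: cost 31 ≤ 31, profit 3·11 + 2·6 = 45.
Best is 45.

45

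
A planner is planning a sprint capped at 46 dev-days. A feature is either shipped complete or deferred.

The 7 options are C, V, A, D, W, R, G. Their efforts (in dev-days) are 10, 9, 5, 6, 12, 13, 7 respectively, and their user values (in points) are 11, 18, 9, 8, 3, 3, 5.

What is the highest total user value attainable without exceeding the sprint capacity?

51

Take C, V, A, D, and G: effort 10 + 9 + 5 + 6 + 7 = 37 ≤ 46, user value 11 + 18 + 9 + 8 + 5 = 51.
No other feasible combination does better.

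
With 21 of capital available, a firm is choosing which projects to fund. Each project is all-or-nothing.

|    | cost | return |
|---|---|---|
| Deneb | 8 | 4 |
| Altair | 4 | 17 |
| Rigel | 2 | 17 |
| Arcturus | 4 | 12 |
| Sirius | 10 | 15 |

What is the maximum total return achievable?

61

This is an integer program with binary decision variables.
Deneb + Altair + Rigel + Arcturus: cost 8 + 4 + 2 + 4 = 18 ≤ 21, return 4 + 17 + 17 + 12 = 50.
Altair + Rigel + Sirius: cost 4 + 2 + 10 = 16 ≤ 21, return 17 + 17 + 15 = 49.
Altair + Rigel + Arcturus + Sirius: cost 4 + 2 + 4 + 10 = 20 ≤ 21, return 17 + 17 + 12 + 15 = 61.
Best is Altair, Rigel, Arcturus, and Sirius with total return 61.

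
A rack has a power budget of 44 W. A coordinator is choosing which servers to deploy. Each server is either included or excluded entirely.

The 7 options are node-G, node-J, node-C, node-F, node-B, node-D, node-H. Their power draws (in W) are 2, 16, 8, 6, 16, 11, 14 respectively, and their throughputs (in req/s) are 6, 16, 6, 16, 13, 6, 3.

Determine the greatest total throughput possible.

Treat it as a binary knapsack problem.
Take node-G, node-J, node-F, and node-B: power draw 2 + 16 + 6 + 16 = 40 ≤ 44, throughput 6 + 16 + 16 + 13 = 51.
No other feasible combination does better.

51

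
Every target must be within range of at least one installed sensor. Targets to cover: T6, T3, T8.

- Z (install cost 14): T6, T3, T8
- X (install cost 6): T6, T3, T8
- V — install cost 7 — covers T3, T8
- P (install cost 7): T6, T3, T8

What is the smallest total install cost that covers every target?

X alone covers T6, T3, T8 — every target.
Total install cost: 6.
No cover costs less than 6.

6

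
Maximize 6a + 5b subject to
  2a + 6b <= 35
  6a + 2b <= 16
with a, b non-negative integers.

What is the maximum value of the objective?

31

(a,b)=(1,5): 2·1+6·5=32≤35, 6·1+2·5=16≤16, objective 31.
(a,b)=(1,4): 2·1+6·4=26≤35, 6·1+2·4=14≤16, objective 26.
(a,b)=(0,5): 2·0+6·5=30≤35, 6·0+2·5=10≤16, objective 25.
The best lattice point is (1,5), giving 31.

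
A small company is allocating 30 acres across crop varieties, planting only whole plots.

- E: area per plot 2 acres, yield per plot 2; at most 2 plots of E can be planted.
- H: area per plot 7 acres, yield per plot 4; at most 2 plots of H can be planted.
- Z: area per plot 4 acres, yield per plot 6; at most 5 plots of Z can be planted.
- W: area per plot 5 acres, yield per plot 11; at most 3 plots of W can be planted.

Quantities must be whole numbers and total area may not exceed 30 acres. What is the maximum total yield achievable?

53

W has the best ratio (11/5); taking only W gives at most 3×11 = 33 (stopped by the supply cap of 3).
Mixing does better — 1×E, 3×Z, and 3×W: area 29 ≤ 30, yield 1·2 + 3·6 + 3·11 = 53.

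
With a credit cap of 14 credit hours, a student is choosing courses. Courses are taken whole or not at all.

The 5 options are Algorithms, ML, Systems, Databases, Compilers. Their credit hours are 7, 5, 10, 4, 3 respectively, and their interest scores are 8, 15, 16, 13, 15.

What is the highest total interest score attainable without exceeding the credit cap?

43

Allowing fractional choices, the relaxed optimum would be about 46.2, but courses are indivisible.
Systems + Compilers: credit hours 10 + 3 = 13 ≤ 14, interest score 16 + 15 = 31.
ML + Databases + Compilers: credit hours 5 + 4 + 3 = 12 ≤ 14, interest score 15 + 13 + 15 = 43.
Algorithms + Databases + Compilers: credit hours 7 + 4 + 3 = 14 ≤ 14, interest score 8 + 13 + 15 = 36.
Best is ML, Databases, and Compilers with total interest score 43.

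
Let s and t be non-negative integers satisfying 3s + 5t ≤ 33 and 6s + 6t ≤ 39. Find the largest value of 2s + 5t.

Relaxing integrality, the LP optimum is 32.50 at (s,t) = (0, 6.5), which is not an integer point.
(s,t)=(0,6): 3·0+5·6=30≤33, 6·0+6·6=36≤39, objective 30.
(s,t)=(1,5): 3·1+5·5=28≤33, 6·1+6·5=36≤39, objective 27.
(s,t)=(0,5): 3·0+5·5=25≤33, 6·0+6·5=30≤39, objective 25.
No feasible integer point exceeds 30.

30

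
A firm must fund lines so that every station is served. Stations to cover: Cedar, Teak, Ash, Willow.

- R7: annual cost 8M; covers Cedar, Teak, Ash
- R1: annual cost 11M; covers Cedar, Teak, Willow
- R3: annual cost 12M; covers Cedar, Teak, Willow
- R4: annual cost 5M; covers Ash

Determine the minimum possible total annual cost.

16

Choose R1 and R4: together they cover Cedar, Teak, Ash, Willow — every station.
Total annual cost: 11 + 5 = 16.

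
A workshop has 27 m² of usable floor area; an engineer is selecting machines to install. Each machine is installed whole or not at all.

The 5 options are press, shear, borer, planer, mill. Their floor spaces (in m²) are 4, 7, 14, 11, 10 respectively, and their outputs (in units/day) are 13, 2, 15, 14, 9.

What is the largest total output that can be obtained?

Allowing fractional choices, the relaxed optimum would be about 39.9, but machines are indivisible.
press + planer + mill: floor space 4 + 11 + 10 = 25 ≤ 27, output 13 + 14 + 9 = 36.
press + shear + borer: floor space 4 + 7 + 14 = 25 ≤ 27, output 13 + 2 + 15 = 30.
press + shear + planer: floor space 4 + 7 + 11 = 22 ≤ 27, output 13 + 2 + 14 = 29.
Best is press, planer, and mill with total output 36.

36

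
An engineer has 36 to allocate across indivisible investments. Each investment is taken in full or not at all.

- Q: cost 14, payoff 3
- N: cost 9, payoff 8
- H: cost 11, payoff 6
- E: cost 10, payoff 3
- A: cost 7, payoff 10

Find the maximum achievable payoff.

Take N, H, and A: cost 9 + 11 + 7 = 27 ≤ 36, payoff 8 + 6 + 10 = 24.
No other feasible combination does better.

24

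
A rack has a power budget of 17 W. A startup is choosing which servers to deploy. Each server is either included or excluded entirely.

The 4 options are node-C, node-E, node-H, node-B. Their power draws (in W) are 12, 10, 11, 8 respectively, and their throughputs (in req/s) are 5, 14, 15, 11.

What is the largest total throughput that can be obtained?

node-E: power draw 10 ≤ 17, throughput 14.
node-H: power draw 11 ≤ 17, throughput 15.
Best is node-H with total throughput 15.

15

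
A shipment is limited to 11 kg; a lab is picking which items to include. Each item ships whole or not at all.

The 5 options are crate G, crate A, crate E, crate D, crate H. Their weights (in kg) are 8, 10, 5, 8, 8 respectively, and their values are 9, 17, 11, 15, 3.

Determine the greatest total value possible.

Take crate A: weight 10 ≤ 11, value 17.
No other feasible combination does better.

17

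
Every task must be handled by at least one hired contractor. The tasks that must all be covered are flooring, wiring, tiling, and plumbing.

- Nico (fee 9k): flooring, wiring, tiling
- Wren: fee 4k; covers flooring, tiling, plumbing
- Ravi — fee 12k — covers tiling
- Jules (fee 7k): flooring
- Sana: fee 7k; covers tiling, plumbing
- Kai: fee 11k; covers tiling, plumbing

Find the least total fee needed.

Choose Nico and Wren: together they cover flooring, wiring, tiling, plumbing — every task.
Total fee: 9 + 4 = 13.
No cover costs less than 13.

13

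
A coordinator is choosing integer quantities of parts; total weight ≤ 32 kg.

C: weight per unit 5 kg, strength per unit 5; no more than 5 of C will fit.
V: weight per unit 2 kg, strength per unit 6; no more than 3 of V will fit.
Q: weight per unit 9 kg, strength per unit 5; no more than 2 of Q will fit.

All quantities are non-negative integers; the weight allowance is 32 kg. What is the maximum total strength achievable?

This is a bounded integer knapsack.
3×C, 3×V, and 1×Q: weight 30 ≤ 32, strength 3·5 + 3·6 + 1·5 = 38.
5×C and 3×V: weight 31 ≤ 32, strength 5·5 + 3·6 = 43.
Best is 43.

43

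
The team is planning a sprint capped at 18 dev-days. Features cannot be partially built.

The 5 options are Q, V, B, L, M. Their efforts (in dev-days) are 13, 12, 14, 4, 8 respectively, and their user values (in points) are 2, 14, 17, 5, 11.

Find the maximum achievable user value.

22

B + L: effort 14 + 4 = 18 ≤ 18, user value 17 + 5 = 22.
B: effort 14 ≤ 18, user value 17.
V + L: effort 12 + 4 = 16 ≤ 18, user value 14 + 5 = 19.
Best is B and L with total user value 22.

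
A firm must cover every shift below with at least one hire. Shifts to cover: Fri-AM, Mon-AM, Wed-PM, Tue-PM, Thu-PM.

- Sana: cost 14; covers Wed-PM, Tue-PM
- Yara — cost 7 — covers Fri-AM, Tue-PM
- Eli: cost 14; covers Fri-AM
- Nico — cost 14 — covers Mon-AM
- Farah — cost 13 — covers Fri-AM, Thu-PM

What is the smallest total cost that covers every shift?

The greedy cost-per-new-shift heuristic would pick Yara, Farah, Sana, and Nico for 48, but a cheaper cover exists.
Choose Sana, Nico, and Farah: together they cover Fri-AM, Mon-AM, Wed-PM, Tue-PM, Thu-PM — every shift.
Total cost: 14 + 14 + 13 = 41.
No cover costs less than 41.

41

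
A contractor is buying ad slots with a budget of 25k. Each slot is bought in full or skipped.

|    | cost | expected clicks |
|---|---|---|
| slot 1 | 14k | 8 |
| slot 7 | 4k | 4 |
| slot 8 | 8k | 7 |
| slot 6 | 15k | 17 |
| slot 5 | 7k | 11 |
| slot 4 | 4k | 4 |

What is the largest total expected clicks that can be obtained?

28

Treat it as a binary knapsack problem.
Take slot 6 and slot 5: cost 15 + 7 = 22 ≤ 25, expected clicks 17 + 11 = 28.
No other feasible combination does better.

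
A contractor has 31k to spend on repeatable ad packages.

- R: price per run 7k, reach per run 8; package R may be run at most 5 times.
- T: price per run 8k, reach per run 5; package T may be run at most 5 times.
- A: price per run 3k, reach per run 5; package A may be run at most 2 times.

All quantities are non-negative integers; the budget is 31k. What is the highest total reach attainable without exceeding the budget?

A has the best ratio (5/3); taking only A gives at most 2×5 = 10 (stopped by the supply cap of 2).
Mixing does better — 4×R and 1×A: price 31 ≤ 31, reach 4·8 + 1·5 = 37.

37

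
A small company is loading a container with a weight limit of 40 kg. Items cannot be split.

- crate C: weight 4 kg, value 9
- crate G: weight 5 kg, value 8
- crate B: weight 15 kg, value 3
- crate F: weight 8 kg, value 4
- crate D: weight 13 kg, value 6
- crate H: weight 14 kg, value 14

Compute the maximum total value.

37

Treat it as a binary knapsack problem.
Allowing fractional choices, the relaxed optimum would be about 39.2, but items are indivisible.
crate C + crate G + crate F + crate H: weight 4 + 5 + 8 + 14 = 31 ≤ 40, value 9 + 8 + 4 + 14 = 35.
crate C + crate G + crate D + crate H: weight 4 + 5 + 13 + 14 = 36 ≤ 40, value 9 + 8 + 6 + 14 = 37.
crate C + crate G + crate B + crate H: weight 4 + 5 + 15 + 14 = 38 ≤ 40, value 9 + 8 + 3 + 14 = 34.
Best is crate C, crate G, crate D, and crate H with total value 37.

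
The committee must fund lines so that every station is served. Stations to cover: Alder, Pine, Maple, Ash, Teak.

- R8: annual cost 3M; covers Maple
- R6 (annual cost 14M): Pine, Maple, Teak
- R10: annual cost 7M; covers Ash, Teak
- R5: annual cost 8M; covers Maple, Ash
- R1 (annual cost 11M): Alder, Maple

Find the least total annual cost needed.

The greedy cost-per-new-station heuristic would pick R8, R10, R1, and R6 for 35, but a cheaper cover exists.
Choose R6, R10, and R1: together they cover Alder, Pine, Maple, Ash, Teak — every station.
Total annual cost: 14 + 7 + 11 = 32.
No cover costs less than 32.

32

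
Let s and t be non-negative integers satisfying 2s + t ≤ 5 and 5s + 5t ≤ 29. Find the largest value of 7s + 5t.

(s,t)=(0,5): 2·0+1·5=5≤5, 5·0+5·5=25≤29, objective 25.
(s,t)=(0,4): 2·0+1·4=4≤5, 5·0+5·4=20≤29, objective 20.
Maximum is 25 at (s,t)=(0,5).

25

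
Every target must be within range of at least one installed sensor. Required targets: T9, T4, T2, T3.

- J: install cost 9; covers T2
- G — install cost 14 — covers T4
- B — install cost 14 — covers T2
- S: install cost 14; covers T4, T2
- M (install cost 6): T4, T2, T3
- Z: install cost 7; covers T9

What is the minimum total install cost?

13

Choose M and Z: together they cover T9, T4, T2, T3 — every target.
Total install cost: 6 + 7 = 13.
No cover costs less than 13.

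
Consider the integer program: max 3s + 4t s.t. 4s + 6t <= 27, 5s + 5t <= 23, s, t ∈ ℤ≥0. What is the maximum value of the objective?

Relaxing integrality, the LP optimum is 18.10 at (s,t) = (0.3, 4.3), which is not an integer point.
(s,t)=(0,4) is feasible, giving 16.
(s,t)=(1,3) is feasible, giving 15.
(s,t)=(0,3) is feasible, giving 12.
Maximum is 16 at (s,t)=(0,4).

16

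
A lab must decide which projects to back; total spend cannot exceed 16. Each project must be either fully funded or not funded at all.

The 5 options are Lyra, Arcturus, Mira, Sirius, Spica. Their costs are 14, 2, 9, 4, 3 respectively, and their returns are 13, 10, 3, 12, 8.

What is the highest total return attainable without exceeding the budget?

30

Allowing fractional choices, the relaxed optimum would be about 36.5, but projects are indivisible.
Arcturus + Sirius + Spica: cost 2 + 4 + 3 = 9 ≤ 16, return 10 + 12 + 8 = 30.
Arcturus + Mira + Sirius: cost 2 + 9 + 4 = 15 ≤ 16, return 10 + 3 + 12 = 25.
Best is Arcturus, Sirius, and Spica with total return 30.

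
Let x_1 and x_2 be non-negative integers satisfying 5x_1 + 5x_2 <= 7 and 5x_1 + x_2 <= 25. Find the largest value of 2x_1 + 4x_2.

4

(x_1,x_2)=(0,1): 5·0+5·1=5≤7, 5·0+1·1=1≤25, objective 4.
(x_1,x_2)=(1,0): 5·1+5·0=5≤7, 5·1+1·0=5≤25, objective 2.
(x_1,x_2)=(0,0): 5·0+5·0=0≤7, 5·0+1·0=0≤25, objective 0.
No feasible integer point exceeds 4.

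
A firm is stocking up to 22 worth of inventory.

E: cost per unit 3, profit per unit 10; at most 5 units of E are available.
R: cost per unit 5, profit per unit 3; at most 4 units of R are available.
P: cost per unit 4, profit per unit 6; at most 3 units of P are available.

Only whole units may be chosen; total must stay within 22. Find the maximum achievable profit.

56

E has the best ratio (10/3); taking only E gives at most 5×10 = 50 (stopped by the supply cap of 5).
Mixing does better — 5×E and 1×P: cost 19 ≤ 22, profit 5·10 + 1·6 = 56.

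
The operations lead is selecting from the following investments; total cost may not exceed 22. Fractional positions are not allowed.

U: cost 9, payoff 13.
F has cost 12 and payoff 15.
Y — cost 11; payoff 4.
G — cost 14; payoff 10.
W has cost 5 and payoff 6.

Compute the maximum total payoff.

28

This is an integer program with binary decision variables.
Allowing fractional choices, the relaxed optimum would be about 29.2, but investments are indivisible.
F + W: cost 12 + 5 = 17 ≤ 22, payoff 15 + 6 = 21.
U + F: cost 9 + 12 = 21 ≤ 22, payoff 13 + 15 = 28.
Best is U and F with total payoff 28.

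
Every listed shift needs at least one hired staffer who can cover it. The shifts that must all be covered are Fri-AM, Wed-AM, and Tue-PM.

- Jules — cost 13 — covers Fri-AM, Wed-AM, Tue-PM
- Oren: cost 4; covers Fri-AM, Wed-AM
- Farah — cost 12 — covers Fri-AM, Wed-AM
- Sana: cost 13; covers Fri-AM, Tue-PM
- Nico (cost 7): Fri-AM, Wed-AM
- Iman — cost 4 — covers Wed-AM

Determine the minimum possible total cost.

Jules alone covers Fri-AM, Wed-AM, Tue-PM — every shift.
Total cost: 13.

13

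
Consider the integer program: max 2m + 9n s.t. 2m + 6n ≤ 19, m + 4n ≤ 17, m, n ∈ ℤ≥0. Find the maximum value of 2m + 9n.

27

Relaxing integrality, the LP optimum is 28.50 at (m,n) = (0, 3.17), which is not an integer point.
(m,n)=(0,3): 2·0+6·3=18≤19, 1·0+4·3=12≤17, objective 27.
(m,n)=(1,2): 2·1+6·2=14≤19, 1·1+4·2=9≤17, objective 20.
(m,n)=(0,2): 2·0+6·2=12≤19, 1·0+4·2=8≤17, objective 18.
No feasible integer point exceeds 27.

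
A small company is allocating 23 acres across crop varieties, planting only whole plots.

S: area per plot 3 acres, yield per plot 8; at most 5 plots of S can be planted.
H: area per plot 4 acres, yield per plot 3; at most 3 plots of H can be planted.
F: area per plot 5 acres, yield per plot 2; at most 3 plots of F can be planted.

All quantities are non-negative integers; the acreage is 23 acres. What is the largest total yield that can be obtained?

46

Take 5×S and 2×H: area 23 ≤ 23, yield 5·8 + 2·3 = 46.
S has the best ratio (8/3) and is taken to its limit of 5; remaining capacity is filled optimally with the others.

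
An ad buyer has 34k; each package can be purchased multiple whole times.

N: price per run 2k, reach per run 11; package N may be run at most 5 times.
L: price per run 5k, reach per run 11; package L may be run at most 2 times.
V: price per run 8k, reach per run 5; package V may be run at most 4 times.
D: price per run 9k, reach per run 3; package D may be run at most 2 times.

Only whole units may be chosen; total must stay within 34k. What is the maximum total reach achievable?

N has the best ratio (11/2); taking only N gives at most 5×11 = 55 (stopped by the supply cap of 5).
Mixing does better — 5×N, 2×L, and 1×V: price 28 ≤ 34, reach 5·11 + 2·11 + 1·5 = 82.

82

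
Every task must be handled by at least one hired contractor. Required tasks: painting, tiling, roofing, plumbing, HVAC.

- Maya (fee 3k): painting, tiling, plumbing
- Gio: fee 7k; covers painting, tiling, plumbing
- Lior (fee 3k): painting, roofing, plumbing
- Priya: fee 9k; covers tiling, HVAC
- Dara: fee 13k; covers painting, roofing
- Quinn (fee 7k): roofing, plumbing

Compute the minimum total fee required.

12

This is a weighted set-cover instance.
The greedy cost-per-new-task heuristic would pick Maya, Lior, and Priya for 15, but a cheaper cover exists.
Choose Lior and Priya: together they cover painting, tiling, roofing, plumbing, HVAC — every task.
Total fee: 3 + 9 = 12.
No cover costs less than 12.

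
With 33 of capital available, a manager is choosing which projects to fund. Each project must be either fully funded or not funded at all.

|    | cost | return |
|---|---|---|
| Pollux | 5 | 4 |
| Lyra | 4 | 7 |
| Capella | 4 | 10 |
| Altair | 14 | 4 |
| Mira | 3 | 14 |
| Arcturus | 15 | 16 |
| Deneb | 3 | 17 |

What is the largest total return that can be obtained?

Take Lyra, Capella, Mira, Arcturus, and Deneb: cost 4 + 4 + 3 + 15 + 3 = 29 ≤ 33, return 7 + 10 + 14 + 16 + 17 = 64.
No other feasible combination does better.

64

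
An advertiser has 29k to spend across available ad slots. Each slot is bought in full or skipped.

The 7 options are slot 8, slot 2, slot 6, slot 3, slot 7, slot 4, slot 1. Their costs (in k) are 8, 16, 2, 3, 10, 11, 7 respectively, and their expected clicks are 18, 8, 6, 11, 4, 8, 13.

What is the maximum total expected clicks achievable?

Allowing fractional choices, the relaxed optimum would be about 54.5, but ad slots are indivisible.
slot 8 + slot 3 + slot 4 + slot 1: cost 8 + 3 + 11 + 7 = 29 ≤ 29, expected clicks 18 + 11 + 8 + 13 = 50.
slot 8 + slot 6 + slot 3 + slot 1: cost 8 + 2 + 3 + 7 = 20 ≤ 29, expected clicks 18 + 6 + 11 + 13 = 48.
Best is slot 8, slot 3, slot 4, and slot 1 with total expected clicks 50.

50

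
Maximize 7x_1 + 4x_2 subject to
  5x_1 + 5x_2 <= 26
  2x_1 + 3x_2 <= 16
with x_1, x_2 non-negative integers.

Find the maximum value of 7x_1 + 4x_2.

35

The continuous relaxation peaks at (5.2, 0) with value 36.40; rounding to a feasible lattice point costs some objective.
(x_1,x_2)=(5,0): 5·5+5·0=25≤26, 2·5+3·0=10≤16, objective 35.
(x_1,x_2)=(4,1): 5·4+5·1=25≤26, 2·4+3·1=11≤16, objective 32.
(x_1,x_2)=(4,0): 5·4+5·0=20≤26, 2·4+3·0=8≤16, objective 28.
Maximum is 35 at (x_1,x_2)=(5,0).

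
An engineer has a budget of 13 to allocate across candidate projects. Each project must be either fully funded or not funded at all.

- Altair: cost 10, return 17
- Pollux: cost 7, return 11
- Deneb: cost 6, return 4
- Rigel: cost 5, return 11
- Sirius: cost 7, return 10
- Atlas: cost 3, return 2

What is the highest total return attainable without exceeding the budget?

Take Pollux and Rigel: cost 7 + 5 = 12 ≤ 13, return 11 + 11 = 22.
No other feasible combination does better.

22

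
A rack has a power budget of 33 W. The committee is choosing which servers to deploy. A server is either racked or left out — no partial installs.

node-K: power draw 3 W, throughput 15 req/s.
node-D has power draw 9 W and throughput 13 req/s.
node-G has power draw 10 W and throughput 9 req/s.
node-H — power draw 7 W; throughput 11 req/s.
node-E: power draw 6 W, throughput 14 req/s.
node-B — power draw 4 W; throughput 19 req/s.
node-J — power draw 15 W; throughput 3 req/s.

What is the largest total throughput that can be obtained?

72

Take node-K, node-D, node-H, node-E, and node-B: power draw 3 + 9 + 7 + 6 + 4 = 29 ≤ 33, throughput 15 + 13 + 11 + 14 + 19 = 72.
No other feasible combination does better.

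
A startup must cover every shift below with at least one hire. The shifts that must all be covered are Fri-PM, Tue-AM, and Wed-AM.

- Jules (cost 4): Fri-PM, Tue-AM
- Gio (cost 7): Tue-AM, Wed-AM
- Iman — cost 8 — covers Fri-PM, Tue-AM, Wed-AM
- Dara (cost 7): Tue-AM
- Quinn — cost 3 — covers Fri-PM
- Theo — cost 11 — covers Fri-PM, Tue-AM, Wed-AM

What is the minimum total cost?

The greedy cost-per-new-shift heuristic would pick Jules and Gio for 11, but a cheaper cover exists.
Iman alone covers Fri-PM, Tue-AM, Wed-AM — every shift.
Total cost: 8.
No cover costs less than 8.

8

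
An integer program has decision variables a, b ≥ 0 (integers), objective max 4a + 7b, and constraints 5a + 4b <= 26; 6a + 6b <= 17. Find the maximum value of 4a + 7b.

14

Relaxing integrality, the LP optimum is 19.83 at (a,b) = (0, 2.83), which is not an integer point.
(a,b)=(0,2): 5·0+4·2=8≤26, 6·0+6·2=12≤17, objective 14.
(a,b)=(1,1): 5·1+4·1=9≤26, 6·1+6·1=12≤17, objective 11.
(a,b)=(0,1): 5·0+4·1=4≤26, 6·0+6·1=6≤17, objective 7.
Maximum is 14 at (a,b)=(0,2).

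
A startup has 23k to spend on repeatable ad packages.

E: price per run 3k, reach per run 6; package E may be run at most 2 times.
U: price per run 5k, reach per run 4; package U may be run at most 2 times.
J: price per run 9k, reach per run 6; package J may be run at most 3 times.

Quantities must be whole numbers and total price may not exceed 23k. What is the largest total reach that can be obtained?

E has the best ratio (6/3); taking only E gives at most 2×6 = 12 (stopped by the supply cap of 2).
Mixing does better — 2×E, 1×U, and 1×J: price 20 ≤ 23, reach 2·6 + 1·4 + 1·6 = 22.

22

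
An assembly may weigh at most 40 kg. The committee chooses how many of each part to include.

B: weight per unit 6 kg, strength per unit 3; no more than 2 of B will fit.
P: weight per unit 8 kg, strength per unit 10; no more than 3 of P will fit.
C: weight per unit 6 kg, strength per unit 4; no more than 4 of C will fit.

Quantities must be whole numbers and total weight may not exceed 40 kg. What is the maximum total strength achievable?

3×P and 2×C: weight 36 ≤ 40, strength 3·10 + 2·4 = 38.
1×B, 3×P, and 1×C: weight 36 ≤ 40, strength 1·3 + 3·10 + 1·4 = 37.
Best is 38.

38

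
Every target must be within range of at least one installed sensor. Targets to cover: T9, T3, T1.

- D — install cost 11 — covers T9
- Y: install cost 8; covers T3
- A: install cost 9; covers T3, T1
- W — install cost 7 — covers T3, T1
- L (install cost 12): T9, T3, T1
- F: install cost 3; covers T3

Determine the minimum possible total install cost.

12

This is an integer covering problem.
L alone covers T9, T3, T1 — every target.
Total install cost: 12.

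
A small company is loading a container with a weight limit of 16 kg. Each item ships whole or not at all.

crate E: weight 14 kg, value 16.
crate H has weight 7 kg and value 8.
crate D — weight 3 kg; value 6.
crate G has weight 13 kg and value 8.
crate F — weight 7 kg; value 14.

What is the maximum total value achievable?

22

Allowing fractional choices, the relaxed optimum would be about 26.9, but items are indivisible.
crate D + crate F: weight 3 + 7 = 10 ≤ 16, value 6 + 14 = 20.
crate H + crate F: weight 7 + 7 = 14 ≤ 16, value 8 + 14 = 22.
Best is crate H and crate F with total value 22.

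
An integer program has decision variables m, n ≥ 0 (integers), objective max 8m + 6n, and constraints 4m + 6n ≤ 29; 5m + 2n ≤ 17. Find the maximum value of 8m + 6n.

The continuous relaxation peaks at (2, 3.5) with value 37.00; rounding to a feasible lattice point costs some objective.
(m,n)=(2,3): 4·2+6·3=26≤29, 5·2+2·3=16≤17, objective 34.
(m,n)=(1,4): 4·1+6·4=28≤29, 5·1+2·4=13≤17, objective 32.
No feasible integer point exceeds 34.

34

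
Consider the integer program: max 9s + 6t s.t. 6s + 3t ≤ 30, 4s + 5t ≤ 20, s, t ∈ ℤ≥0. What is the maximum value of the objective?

45

(s,t)=(5,0) is feasible, giving 45.
(s,t)=(4,0) is feasible, giving 36.
No feasible integer point exceeds 45.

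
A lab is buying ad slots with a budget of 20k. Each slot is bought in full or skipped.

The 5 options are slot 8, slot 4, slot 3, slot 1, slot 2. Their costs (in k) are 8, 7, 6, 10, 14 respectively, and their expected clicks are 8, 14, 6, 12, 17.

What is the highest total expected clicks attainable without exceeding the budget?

Allowing fractional choices, the relaxed optimum would be about 29.8, but ad slots are indivisible.
slot 4 + slot 1: cost 7 + 10 = 17 ≤ 20, expected clicks 14 + 12 = 26.
slot 8 + slot 4: cost 8 + 7 = 15 ≤ 20, expected clicks 8 + 14 = 22.
slot 3 + slot 2: cost 6 + 14 = 20 ≤ 20, expected clicks 6 + 17 = 23.
Best is slot 4 and slot 1 with total expected clicks 26.

26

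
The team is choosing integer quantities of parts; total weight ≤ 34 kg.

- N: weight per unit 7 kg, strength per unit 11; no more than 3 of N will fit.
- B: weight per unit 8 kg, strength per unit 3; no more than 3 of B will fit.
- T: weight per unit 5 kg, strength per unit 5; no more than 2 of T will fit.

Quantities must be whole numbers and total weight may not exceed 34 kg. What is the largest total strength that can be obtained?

43

This is a bounded integer knapsack.
N has the best ratio (11/7); taking only N gives at most 3×11 = 33 (stopped by the supply cap of 3).
Mixing does better — 3×N and 2×T: weight 31 ≤ 34, strength 3·11 + 2·5 = 43.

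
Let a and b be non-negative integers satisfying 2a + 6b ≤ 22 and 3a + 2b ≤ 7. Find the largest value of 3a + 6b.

18

(a,b)=(0,3): 2·0+6·3=18≤22, 3·0+2·3=6≤7, objective 18.
(a,b)=(1,2): 2·1+6·2=14≤22, 3·1+2·2=7≤7, objective 15.
(a,b)=(0,2): 2·0+6·2=12≤22, 3·0+2·2=4≤7, objective 12.
Maximum is 18 at (a,b)=(0,3).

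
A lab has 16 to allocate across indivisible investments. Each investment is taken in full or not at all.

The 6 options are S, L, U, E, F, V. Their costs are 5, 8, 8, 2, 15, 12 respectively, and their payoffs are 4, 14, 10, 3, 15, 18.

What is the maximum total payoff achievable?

24

Treat it as a binary knapsack problem.
Allowing fractional choices, the relaxed optimum would be about 26.0, but investments are indivisible.
L + U: cost 8 + 8 = 16 ≤ 16, payoff 14 + 10 = 24.
E + V: cost 2 + 12 = 14 ≤ 16, payoff 3 + 18 = 21.
Best is L and U with total payoff 24.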